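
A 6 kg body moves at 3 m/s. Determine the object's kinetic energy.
KE = ½mv² = ½(6)(3)² = 27.0 J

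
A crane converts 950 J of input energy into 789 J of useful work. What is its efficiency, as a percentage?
η = W_out/W_in = 789/950 = 83.05%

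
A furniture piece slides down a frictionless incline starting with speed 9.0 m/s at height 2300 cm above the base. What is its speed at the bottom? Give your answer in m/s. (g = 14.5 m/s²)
Convert to SI: v₀ = 9.0 m/s, h = 23.0 m
½mv₀² + mgh = ½mv² ⇒ v = √(v₀² + 2gh) = √(9.0² + 2·14.5·23.0) = 27.35 m/s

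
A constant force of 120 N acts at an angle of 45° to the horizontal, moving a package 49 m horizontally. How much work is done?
W = F·d·cosθ = (120)(49)cos(45°) = 4158 J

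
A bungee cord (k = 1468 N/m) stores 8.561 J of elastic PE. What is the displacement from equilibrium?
x = √(2·PE/k) = √(2·8.561/1468) = 0.108 m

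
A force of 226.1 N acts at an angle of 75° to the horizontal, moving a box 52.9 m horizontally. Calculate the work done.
W = F·d·cosθ = (226.1)(52.9)cos(75°) = 3096 J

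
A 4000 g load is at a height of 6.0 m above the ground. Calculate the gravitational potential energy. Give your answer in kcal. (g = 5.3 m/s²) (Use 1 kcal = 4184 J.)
Convert to SI: m = 4.0 kg, h = 6.0 m
PE = mgh = (4.0)(5.3)(6.0) = 127.2 J = 0.0304 kcal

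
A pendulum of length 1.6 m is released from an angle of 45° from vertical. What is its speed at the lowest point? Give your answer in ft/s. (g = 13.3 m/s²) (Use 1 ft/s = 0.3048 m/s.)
h = L(1 − cosθ) = 1.6(1 − cos45°) = 0.468629 m
v = √(2gh) = √(2·13.3·0.468629) = 3.53066 m/s = 11.58 ft/s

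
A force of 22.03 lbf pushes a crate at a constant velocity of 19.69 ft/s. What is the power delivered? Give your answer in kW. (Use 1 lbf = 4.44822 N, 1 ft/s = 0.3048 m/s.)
Convert to SI: F = 97.9943 N, v = 6.00151 m/s
P = Fv = (97.9943)(6.00151) = 588.114 W = 0.5881 kW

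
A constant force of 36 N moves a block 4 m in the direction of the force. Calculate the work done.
W = F·d = (36)(4) = 144.0 J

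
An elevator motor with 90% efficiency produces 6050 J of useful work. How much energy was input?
W_in = W_out/η = 6050/0.9 = 6722 J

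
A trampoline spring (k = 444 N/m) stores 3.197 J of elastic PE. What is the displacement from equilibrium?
x = √(2·PE/k) = √(2·3.197/444) = 0.12 m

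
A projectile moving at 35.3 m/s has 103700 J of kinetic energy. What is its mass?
m = 2·KE/v² = 2·103700/(35.3)² = 166.4 kg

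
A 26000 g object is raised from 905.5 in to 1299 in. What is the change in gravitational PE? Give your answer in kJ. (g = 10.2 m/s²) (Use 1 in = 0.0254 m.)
Convert to SI: m = 26.0 kg, Δh = 9.9949 m
ΔPE = mgΔh = (26.0)(10.2)(9.9949) = 2650.65 J = 2.651 kJ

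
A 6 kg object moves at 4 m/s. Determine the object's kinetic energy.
KE = ½mv² = ½(6)(4)² = 48.0 J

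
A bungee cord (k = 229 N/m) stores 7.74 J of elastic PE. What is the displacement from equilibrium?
x = √(2·PE/k) = √(2·7.74/229) = 0.26 m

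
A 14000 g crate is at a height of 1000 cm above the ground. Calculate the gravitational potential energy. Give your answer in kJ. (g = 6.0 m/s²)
Convert to SI: m = 14.0 kg, h = 10.0 m
PE = mgh = (14.0)(6.0)(10.0) = 840.0 J = 0.84 kJ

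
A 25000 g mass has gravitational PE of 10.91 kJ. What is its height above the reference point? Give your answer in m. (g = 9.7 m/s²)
Convert to SI: m = 25.0 kg, PE = 10910.0 J
h = PE/(mg) = 10910.0/(25.0·9.7) = 44.99 m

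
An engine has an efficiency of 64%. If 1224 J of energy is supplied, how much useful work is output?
W_out = η·W_in = 0.64·1224 = 783.36 J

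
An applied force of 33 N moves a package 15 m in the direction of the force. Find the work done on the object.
W = F·d = (33)(15) = 495.0 J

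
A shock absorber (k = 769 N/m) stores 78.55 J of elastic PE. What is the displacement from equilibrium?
x = √(2·PE/k) = √(2·78.55/769) = 0.452 m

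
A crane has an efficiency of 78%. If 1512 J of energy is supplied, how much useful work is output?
W_out = η·W_in = 0.78·1512 = 1179.36 J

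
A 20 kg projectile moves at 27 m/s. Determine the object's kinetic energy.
KE = ½mv² = ½(20)(27)² = 7290.0 J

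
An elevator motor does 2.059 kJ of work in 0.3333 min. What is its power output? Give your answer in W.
Convert to SI: W = 2059.0 J, t = 19.998 s
P = W/t = 2059.0/19.998 = 103.0 W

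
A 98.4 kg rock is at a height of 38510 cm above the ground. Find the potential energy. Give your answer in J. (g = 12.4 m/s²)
Convert to SI: m = 98.4 kg, h = 385.1 m
PE = mgh = (98.4)(12.4)(385.1) = 469900 J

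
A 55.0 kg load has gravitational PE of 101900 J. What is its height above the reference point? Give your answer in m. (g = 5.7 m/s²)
h = PE/(mg) = 101900/(55.0·5.7) = 325.0 m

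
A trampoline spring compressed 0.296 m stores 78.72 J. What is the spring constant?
k = 2·PE/x² = 2·78.72/(0.296)² = 1797 N/m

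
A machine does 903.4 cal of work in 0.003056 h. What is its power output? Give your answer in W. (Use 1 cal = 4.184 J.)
Convert to SI: W = 3779.83 J, t = 11.0016 s
P = W/t = 3779.83/11.0016 = 343.6 W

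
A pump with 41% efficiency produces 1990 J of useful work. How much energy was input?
W_in = W_out/η = 1990/0.41 = 4854 J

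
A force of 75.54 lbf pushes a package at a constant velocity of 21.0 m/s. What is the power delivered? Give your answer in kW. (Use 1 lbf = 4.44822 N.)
Convert to SI: F = 336.019 N, v = 21.0 m/s
P = Fv = (336.019)(21.0) = 7056.39 W = 7.056 kW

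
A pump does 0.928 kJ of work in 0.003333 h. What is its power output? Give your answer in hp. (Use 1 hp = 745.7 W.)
Convert to SI: W = 928.0 J, t = 11.9988 s
P = W/t = 928.0/11.9988 = 77.3411 W = 0.1037 hp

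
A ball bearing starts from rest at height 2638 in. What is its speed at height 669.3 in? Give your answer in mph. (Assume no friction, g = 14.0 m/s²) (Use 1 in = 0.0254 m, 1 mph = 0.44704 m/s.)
Convert to SI: h₁−h₂ = 50.005 m
mgh₁ = mgh₂ + ½mv² ⇒ v = √(2g(h₁−h₂)) = √(2·14.0·50.005) = 37.4184 m/s = 83.7 mph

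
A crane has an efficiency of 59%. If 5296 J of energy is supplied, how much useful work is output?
W_out = η·W_in = 0.59·5296 = 3124.64 J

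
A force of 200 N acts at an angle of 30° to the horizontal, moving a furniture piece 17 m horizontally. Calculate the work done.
W = F·d·cosθ = (200)(17)cos(30°) = 2944 J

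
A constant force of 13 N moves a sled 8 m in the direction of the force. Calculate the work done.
W = F·d = (13)(8) = 104.0 J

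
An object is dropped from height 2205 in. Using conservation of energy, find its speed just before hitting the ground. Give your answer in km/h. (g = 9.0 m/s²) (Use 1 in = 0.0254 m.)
Convert to SI: h = 56.007 m
mgh = ½mv² ⇒ v = √(2gh) = √(2·9.0·56.007) = 31.751 m/s = 114.3 km/h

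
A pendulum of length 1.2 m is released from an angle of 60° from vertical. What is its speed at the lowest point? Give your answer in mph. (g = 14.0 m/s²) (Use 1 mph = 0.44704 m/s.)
h = L(1 − cosθ) = 1.2(1 − cos60°) = 0.6 m
v = √(2gh) = √(2·14.0·0.6) = 4.09878 m/s = 9.169 mph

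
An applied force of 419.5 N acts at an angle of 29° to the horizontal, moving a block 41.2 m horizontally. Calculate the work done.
W = F·d·cosθ = (419.5)(41.2)cos(29°) = 15120 J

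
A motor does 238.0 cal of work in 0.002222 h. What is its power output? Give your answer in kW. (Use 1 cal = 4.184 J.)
Convert to SI: W = 995.792 J, t = 7.9992 s
P = W/t = 995.792/7.9992 = 124.486 W = 0.1245 kW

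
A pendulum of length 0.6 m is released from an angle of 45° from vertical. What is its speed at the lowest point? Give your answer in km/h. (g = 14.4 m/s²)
h = L(1 − cosθ) = 0.6(1 − cos45°) = 0.175736 m
v = √(2gh) = √(2·14.4·0.175736) = 2.24971 m/s = 8.099 km/h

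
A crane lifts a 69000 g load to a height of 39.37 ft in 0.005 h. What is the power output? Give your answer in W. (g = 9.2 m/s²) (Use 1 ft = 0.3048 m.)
Convert to SI: m = 69.0 kg, h = 12.0 m, t = 18.0 s
P = mgh/t = (69.0)(9.2)(12.0)/18.0 = 423.2 W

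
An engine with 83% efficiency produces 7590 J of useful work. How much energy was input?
W_in = W_out/η = 7590/0.83 = 9145 J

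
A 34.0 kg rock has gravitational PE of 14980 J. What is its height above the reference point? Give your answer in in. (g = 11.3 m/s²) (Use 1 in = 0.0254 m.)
h = PE/(mg) = 14980.0/(34.0·11.3) = 38.9901 m = 1535 in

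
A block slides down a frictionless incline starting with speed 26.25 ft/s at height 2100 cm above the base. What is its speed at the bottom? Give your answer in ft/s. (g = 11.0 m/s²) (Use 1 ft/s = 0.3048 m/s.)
Convert to SI: v₀ = 8.001 m/s, h = 21.0 m
½mv₀² + mgh = ½mv² ⇒ v = √(v₀² + 2gh) = √(8.001² + 2·11.0·21.0) = 22.935 m/s = 75.25 ft/s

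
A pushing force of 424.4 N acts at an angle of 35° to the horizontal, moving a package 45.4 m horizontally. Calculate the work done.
W = F·d·cosθ = (424.4)(45.4)cos(35°) = 15780 J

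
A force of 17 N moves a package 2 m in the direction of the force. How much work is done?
W = F·d = (17)(2) = 34.0 J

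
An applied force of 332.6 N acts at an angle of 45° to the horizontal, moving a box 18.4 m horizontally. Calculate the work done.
W = F·d·cosθ = (332.6)(18.4)cos(45°) = 4327 J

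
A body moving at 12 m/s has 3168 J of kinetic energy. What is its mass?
m = 2·KE/v² = 2·3168/(12)² = 44.0 kg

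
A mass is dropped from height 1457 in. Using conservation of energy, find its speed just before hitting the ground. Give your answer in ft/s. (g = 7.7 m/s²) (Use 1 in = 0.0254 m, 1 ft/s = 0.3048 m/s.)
Convert to SI: h = 37.0078 m
mgh = ½mv² ⇒ v = √(2gh) = √(2·7.7·37.0078) = 23.873 m/s = 78.32 ft/s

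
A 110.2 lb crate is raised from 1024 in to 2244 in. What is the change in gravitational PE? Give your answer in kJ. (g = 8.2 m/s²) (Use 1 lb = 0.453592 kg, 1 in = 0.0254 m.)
Convert to SI: m = 49.9858 kg, Δh = 30.988 m
ΔPE = mgΔh = (49.9858)(8.2)(30.988) = 12701.5 J = 12.7 kJ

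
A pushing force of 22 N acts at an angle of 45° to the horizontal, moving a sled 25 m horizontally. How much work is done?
W = F·d·cosθ = (22)(25)cos(45°) = 388.9 J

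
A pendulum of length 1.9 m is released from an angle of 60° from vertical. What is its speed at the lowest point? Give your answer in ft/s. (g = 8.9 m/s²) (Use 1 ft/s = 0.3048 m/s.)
h = L(1 − cosθ) = 1.9(1 − cos60°) = 0.95 m
v = √(2gh) = √(2·8.9·0.95) = 4.11218 m/s = 13.49 ft/s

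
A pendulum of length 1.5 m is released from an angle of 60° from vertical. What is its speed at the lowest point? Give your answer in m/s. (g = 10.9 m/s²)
h = L(1 − cosθ) = 1.5(1 − cos60°) = 0.75 m
v = √(2gh) = √(2·10.9·0.75) = 4.044 m/s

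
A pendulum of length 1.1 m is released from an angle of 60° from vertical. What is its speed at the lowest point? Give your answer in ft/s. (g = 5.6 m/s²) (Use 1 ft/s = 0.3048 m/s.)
h = L(1 − cosθ) = 1.1(1 − cos60°) = 0.55 m
v = √(2gh) = √(2·5.6·0.55) = 2.48193 m/s = 8.143 ft/s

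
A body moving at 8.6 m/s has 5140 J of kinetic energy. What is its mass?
m = 2·KE/v² = 2·5140/(8.6)² = 139.0 kg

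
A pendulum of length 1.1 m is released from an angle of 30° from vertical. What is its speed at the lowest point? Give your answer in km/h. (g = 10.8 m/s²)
h = L(1 − cosθ) = 1.1(1 − cos30°) = 0.147372 m
v = √(2gh) = √(2·10.8·0.147372) = 1.78416 m/s = 6.423 km/h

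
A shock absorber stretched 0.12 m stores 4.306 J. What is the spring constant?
k = 2·PE/x² = 2·4.306/(0.12)² = 598.1 N/m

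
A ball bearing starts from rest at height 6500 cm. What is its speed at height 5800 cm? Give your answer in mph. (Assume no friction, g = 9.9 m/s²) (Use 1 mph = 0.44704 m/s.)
Convert to SI: h₁−h₂ = 7.0 m
mgh₁ = mgh₂ + ½mv² ⇒ v = √(2g(h₁−h₂)) = √(2·9.9·7.0) = 11.7729 m/s = 26.34 mph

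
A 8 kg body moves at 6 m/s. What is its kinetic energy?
KE = ½mv² = ½(8)(6)² = 144.0 J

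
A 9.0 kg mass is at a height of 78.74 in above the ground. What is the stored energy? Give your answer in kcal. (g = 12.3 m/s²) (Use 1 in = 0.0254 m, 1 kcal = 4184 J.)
Convert to SI: m = 9.0 kg, h = 2.0 m
PE = mgh = (9.0)(12.3)(2.0) = 221.4 J = 0.05292 kcal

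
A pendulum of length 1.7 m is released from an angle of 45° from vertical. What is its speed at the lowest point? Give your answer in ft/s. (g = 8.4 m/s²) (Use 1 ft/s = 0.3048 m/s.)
h = L(1 − cosθ) = 1.7(1 − cos45°) = 0.497918 m
v = √(2gh) = √(2·8.4·0.497918) = 2.89224 m/s = 9.489 ft/s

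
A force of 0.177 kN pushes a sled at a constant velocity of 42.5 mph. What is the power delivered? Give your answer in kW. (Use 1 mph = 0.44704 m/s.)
Convert to SI: F = 177.0 N, v = 18.9992 m/s
P = Fv = (177.0)(18.9992) = 3362.86 W = 3.363 kW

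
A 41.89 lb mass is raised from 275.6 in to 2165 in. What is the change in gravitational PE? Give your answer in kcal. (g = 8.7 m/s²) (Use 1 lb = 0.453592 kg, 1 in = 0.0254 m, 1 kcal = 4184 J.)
Convert to SI: m = 19.001 kg, Δh = 47.9908 m
ΔPE = mgΔh = (19.001)(8.7)(47.9908) = 7933.28 J = 1.896 kcal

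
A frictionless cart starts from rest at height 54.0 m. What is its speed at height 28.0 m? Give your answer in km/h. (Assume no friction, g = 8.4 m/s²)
mgh₁ = mgh₂ + ½mv² ⇒ v = √(2g(h₁−h₂)) = √(2·8.4·26.0) = 20.8998 m/s = 75.24 km/h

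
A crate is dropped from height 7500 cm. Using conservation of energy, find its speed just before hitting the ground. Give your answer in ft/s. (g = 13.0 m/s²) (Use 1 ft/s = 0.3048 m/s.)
Convert to SI: h = 75.0 m
mgh = ½mv² ⇒ v = √(2gh) = √(2·13.0·75.0) = 44.1588 m/s = 144.9 ft/s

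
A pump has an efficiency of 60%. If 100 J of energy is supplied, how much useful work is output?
W_out = η·W_in = 0.6·100 = 60.0 J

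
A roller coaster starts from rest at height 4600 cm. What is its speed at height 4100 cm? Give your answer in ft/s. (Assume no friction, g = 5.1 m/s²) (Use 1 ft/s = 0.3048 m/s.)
Convert to SI: h₁−h₂ = 5.0 m
mgh₁ = mgh₂ + ½mv² ⇒ v = √(2g(h₁−h₂)) = √(2·5.1·5.0) = 7.14143 m/s = 23.43 ft/s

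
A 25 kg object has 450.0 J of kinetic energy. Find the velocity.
v = √(2·KE/m) = √(2·450.0/25) = 6.0 m/s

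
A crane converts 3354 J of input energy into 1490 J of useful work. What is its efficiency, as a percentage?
η = W_out/W_in = 1490/3354 = 44.42%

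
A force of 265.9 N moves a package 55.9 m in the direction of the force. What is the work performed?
W = F·d = (265.9)(55.9) = 14860 J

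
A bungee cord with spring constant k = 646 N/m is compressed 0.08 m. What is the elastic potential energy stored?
PE = ½kx² = ½(646)(0.08)² = 2.067 J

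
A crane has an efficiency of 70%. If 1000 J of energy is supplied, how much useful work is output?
W_out = η·W_in = 0.7·1000 = 700.0 J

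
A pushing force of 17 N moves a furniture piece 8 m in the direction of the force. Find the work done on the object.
W = F·d = (17)(8) = 136.0 J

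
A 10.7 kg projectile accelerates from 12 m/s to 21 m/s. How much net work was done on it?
W = ΔKE = ½m(v₂² − v₁²) = ½(10.7)(21² − 12²) = 1588.95 J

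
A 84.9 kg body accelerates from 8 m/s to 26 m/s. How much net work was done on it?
W = ΔKE = ½m(v₂² − v₁²) = ½(84.9)(26² − 8²) = 25979.4 J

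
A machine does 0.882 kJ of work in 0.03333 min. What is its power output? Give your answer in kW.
Convert to SI: W = 882.0 J, t = 1.9998 s
P = W/t = 882.0/1.9998 = 441.044 W = 0.441 kW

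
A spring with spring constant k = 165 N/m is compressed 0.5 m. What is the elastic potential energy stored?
PE = ½kx² = ½(165)(0.5)² = 20.63 J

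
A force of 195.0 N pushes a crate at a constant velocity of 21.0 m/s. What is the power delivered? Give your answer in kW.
P = Fv = (195.0)(21.0) = 4095.0 W = 4.095 kW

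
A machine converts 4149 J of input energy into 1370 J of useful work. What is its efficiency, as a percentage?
η = W_out/W_in = 1370/4149 = 33.02%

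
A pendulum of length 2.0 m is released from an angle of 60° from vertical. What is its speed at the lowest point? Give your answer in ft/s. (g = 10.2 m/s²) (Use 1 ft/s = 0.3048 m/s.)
h = L(1 − cosθ) = 2.0(1 − cos60°) = 1.0 m
v = √(2gh) = √(2·10.2·1.0) = 4.51664 m/s = 14.82 ft/s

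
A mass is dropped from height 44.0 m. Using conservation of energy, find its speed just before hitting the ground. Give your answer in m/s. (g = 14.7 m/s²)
mgh = ½mv² ⇒ v = √(2gh) = √(2·14.7·44.0) = 35.97 m/s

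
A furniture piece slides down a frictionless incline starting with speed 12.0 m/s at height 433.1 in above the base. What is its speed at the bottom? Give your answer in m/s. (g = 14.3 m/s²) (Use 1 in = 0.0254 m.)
Convert to SI: v₀ = 12.0 m/s, h = 11.0007 m
½mv₀² + mgh = ½mv² ⇒ v = √(v₀² + 2gh) = √(12.0² + 2·14.3·11.0007) = 21.42 m/s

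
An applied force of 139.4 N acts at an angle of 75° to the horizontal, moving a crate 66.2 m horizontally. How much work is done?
W = F·d·cosθ = (139.4)(66.2)cos(75°) = 2388 J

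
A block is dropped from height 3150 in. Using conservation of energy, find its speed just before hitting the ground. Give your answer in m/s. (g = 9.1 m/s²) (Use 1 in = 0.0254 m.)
Convert to SI: h = 80.01 m
mgh = ½mv² ⇒ v = √(2gh) = √(2·9.1·80.01) = 38.16 m/s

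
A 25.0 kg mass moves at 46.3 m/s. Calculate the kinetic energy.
KE = ½mv² = ½(25.0)(46.3)² = 26800 J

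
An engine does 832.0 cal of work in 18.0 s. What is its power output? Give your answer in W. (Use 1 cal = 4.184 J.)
Convert to SI: W = 3481.09 J, t = 18.0 s
P = W/t = 3481.09/18.0 = 193.4 W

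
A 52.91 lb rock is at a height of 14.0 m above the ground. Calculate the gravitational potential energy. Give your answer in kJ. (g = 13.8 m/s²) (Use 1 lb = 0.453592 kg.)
Convert to SI: m = 23.9996 kg, h = 14.0 m
PE = mgh = (23.9996)(13.8)(14.0) = 4636.71 J = 4.637 kJ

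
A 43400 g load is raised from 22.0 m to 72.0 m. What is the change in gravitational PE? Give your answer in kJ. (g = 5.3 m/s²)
Convert to SI: m = 43.4 kg, Δh = 50.0 m
ΔPE = mgΔh = (43.4)(5.3)(50.0) = 11501.0 J = 11.5 kJ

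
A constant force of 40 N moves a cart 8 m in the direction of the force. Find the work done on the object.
W = F·d = (40)(8) = 320.0 J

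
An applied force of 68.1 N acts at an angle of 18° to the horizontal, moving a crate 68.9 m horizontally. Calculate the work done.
W = F·d·cosθ = (68.1)(68.9)cos(18°) = 4462 J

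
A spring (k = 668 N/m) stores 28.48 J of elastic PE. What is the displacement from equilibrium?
x = √(2·PE/k) = √(2·28.48/668) = 0.292 m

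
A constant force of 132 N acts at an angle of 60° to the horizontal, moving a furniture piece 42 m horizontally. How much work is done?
W = F·d·cosθ = (132)(42)cos(60°) = 2772 J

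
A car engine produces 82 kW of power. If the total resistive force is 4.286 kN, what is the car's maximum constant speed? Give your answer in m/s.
Convert to SI: F = 4286.0 N
P = Fv ⇒ v = P/F = 82000 W/4286.0 N = 19.13 m/s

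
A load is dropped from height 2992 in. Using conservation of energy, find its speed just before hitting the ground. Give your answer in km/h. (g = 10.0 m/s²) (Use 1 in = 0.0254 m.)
Convert to SI: h = 75.9968 m
mgh = ½mv² ⇒ v = √(2gh) = √(2·10.0·75.9968) = 38.9864 m/s = 140.4 km/h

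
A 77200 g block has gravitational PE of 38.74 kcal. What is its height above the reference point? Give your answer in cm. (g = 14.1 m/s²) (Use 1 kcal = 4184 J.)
Convert to SI: m = 77.2 kg, PE = 162088 J
h = PE/(mg) = 162088/(77.2·14.1) = 148.907 m = 14890 cm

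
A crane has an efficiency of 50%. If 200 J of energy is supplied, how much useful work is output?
W_out = η·W_in = 0.5·200 = 100.0 J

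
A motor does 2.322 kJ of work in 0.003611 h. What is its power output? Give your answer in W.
Convert to SI: W = 2322.0 J, t = 12.9996 s
P = W/t = 2322.0/12.9996 = 178.6 W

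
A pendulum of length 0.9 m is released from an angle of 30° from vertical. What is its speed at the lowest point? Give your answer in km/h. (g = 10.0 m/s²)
h = L(1 − cosθ) = 0.9(1 − cos30°) = 0.120577 m
v = √(2gh) = √(2·10.0·0.120577) = 1.55291 m/s = 5.59 km/h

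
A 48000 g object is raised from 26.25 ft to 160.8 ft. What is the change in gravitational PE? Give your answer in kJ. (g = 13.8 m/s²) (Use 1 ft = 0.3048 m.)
Convert to SI: m = 48.0 kg, Δh = 41.0108 m
ΔPE = mgΔh = (48.0)(13.8)(41.0108) = 27165.6 J = 27.17 kJ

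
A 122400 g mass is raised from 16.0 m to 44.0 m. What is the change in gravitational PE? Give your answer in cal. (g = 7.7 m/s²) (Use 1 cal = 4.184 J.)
Convert to SI: m = 122.4 kg, Δh = 28.0 m
ΔPE = mgΔh = (122.4)(7.7)(28.0) = 26389.4 J = 6307 cal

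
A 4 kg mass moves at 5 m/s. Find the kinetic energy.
KE = ½mv² = ½(4)(5)² = 50.0 J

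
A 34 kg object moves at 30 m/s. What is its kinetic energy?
KE = ½mv² = ½(34)(30)² = 15300.0 J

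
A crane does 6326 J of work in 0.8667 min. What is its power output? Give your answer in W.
Convert to SI: W = 6326.0 J, t = 52.002 s
P = W/t = 6326.0/52.002 = 121.6 W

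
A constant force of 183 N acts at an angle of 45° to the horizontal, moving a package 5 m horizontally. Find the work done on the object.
W = F·d·cosθ = (183)(5)cos(45°) = 647.0 J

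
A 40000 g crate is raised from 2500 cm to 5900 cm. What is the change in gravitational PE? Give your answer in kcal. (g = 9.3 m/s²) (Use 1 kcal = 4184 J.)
Convert to SI: m = 40.0 kg, Δh = 34.0 m
ΔPE = mgΔh = (40.0)(9.3)(34.0) = 12648.0 J = 3.023 kcal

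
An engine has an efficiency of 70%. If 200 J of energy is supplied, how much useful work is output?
W_out = η·W_in = 0.7·200 = 140.0 J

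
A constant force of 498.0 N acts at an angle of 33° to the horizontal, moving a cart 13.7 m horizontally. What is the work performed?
W = F·d·cosθ = (498.0)(13.7)cos(33°) = 5722 J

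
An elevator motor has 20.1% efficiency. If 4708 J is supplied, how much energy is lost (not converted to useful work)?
W_lost = W_in(1 − η) = 4708·(1 − 0.201) = 3762 J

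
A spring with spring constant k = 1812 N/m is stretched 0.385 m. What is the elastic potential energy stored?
PE = ½kx² = ½(1812)(0.385)² = 134.3 J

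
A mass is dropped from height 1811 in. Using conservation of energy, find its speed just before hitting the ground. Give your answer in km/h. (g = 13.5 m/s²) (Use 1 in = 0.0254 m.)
Convert to SI: h = 45.9994 m
mgh = ½mv² ⇒ v = √(2gh) = √(2·13.5·45.9994) = 35.2418 m/s = 126.9 km/h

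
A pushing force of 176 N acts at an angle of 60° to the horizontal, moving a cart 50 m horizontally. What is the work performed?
W = F·d·cosθ = (176)(50)cos(60°) = 4400 J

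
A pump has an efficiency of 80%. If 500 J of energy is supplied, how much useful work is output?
W_out = η·W_in = 0.8·500 = 400.0 J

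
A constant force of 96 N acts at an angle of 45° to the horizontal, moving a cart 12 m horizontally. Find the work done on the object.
W = F·d·cosθ = (96)(12)cos(45°) = 814.6 J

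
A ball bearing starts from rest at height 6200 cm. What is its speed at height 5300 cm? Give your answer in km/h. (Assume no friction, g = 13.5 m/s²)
Convert to SI: h₁−h₂ = 9.0 m
mgh₁ = mgh₂ + ½mv² ⇒ v = √(2g(h₁−h₂)) = √(2·13.5·9.0) = 15.5885 m/s = 56.12 km/h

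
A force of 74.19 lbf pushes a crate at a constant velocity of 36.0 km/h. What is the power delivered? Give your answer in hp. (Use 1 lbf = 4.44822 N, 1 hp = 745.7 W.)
Convert to SI: F = 330.013 N, v = 10.0 m/s
P = Fv = (330.013)(10.0) = 3300.13 W = 4.426 hp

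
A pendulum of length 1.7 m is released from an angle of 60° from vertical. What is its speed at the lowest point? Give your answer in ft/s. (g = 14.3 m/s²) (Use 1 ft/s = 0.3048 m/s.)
h = L(1 − cosθ) = 1.7(1 − cos60°) = 0.85 m
v = √(2gh) = √(2·14.3·0.85) = 4.93052 m/s = 16.18 ft/s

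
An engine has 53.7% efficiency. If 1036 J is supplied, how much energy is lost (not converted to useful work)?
W_lost = W_in(1 − η) = 1036·(1 − 0.537) = 479.7 J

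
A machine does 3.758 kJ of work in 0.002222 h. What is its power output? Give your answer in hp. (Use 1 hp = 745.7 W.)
Convert to SI: W = 3758.0 J, t = 7.9992 s
P = W/t = 3758.0/7.9992 = 469.797 W = 0.63 hp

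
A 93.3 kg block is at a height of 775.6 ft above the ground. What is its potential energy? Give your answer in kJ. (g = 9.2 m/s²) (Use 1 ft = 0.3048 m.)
Convert to SI: m = 93.3 kg, h = 236.403 m
PE = mgh = (93.3)(9.2)(236.403) = 202919 J = 202.9 kJ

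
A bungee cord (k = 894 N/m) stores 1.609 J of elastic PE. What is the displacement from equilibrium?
x = √(2·PE/k) = √(2·1.609/894) = 0.06 m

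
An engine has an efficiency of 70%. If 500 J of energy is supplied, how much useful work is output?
W_out = η·W_in = 0.7·500 = 350.0 J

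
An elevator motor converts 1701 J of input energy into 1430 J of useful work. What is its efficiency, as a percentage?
η = W_out/W_in = 1430/1701 = 84.07%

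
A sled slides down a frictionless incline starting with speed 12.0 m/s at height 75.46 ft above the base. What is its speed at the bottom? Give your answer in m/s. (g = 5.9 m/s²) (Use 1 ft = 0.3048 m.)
Convert to SI: v₀ = 12.0 m/s, h = 23.0002 m
½mv₀² + mgh = ½mv² ⇒ v = √(v₀² + 2gh) = √(12.0² + 2·5.9·23.0002) = 20.38 m/s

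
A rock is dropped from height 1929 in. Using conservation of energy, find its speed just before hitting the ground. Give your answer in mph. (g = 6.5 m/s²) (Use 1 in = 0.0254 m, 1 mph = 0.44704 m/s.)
Convert to SI: h = 48.9966 m
mgh = ½mv² ⇒ v = √(2gh) = √(2·6.5·48.9966) = 25.238 m/s = 56.46 mph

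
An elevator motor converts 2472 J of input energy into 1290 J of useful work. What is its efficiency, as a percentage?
η = W_out/W_in = 1290/2472 = 52.18%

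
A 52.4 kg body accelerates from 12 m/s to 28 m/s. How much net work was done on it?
W = ΔKE = ½m(v₂² − v₁²) = ½(52.4)(28² − 12²) = 16768.0 J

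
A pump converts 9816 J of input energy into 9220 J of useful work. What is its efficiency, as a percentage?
η = W_out/W_in = 9220/9816 = 93.93%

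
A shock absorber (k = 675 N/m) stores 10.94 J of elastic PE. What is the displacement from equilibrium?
x = √(2·PE/k) = √(2·10.94/675) = 0.18 m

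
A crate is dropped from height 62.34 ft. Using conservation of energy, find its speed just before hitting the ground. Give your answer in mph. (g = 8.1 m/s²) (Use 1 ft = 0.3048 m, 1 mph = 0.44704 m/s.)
Convert to SI: h = 19.0012 m
mgh = ½mv² ⇒ v = √(2gh) = √(2·8.1·19.0012) = 17.5448 m/s = 39.25 mph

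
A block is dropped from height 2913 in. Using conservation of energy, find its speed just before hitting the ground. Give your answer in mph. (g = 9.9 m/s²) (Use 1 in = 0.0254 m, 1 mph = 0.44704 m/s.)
Convert to SI: h = 73.9902 m
mgh = ½mv² ⇒ v = √(2gh) = √(2·9.9·73.9902) = 38.2754 m/s = 85.62 mph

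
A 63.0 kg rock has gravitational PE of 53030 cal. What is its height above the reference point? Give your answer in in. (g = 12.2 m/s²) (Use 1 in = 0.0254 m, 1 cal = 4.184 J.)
Convert to SI: m = 63.0 kg, PE = 221878 J
h = PE/(mg) = 221878/(63.0·12.2) = 288.677 m = 11370 in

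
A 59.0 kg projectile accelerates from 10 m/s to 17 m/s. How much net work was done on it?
W = ΔKE = ½m(v₂² − v₁²) = ½(59.0)(17² − 10²) = 5575.5 J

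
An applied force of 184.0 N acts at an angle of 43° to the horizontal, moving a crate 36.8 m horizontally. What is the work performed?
W = F·d·cosθ = (184.0)(36.8)cos(43°) = 4952 J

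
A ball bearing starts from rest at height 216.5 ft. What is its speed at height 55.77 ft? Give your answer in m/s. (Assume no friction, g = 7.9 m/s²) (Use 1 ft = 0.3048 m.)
Convert to SI: h₁−h₂ = 48.9905 m
mgh₁ = mgh₂ + ½mv² ⇒ v = √(2g(h₁−h₂)) = √(2·7.9·48.9905) = 27.82 m/s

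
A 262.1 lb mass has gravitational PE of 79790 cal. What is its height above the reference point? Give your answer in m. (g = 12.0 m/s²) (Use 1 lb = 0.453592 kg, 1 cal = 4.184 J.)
Convert to SI: m = 118.886 kg, PE = 333841 J
h = PE/(mg) = 333841/(118.886·12.0) = 234.0 m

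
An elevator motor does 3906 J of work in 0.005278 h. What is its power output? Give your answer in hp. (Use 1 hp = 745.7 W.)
Convert to SI: W = 3906.0 J, t = 19.0008 s
P = W/t = 3906.0/19.0008 = 205.57 W = 0.2757 hp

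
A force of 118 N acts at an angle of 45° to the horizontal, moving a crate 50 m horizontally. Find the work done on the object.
W = F·d·cosθ = (118)(50)cos(45°) = 4172 J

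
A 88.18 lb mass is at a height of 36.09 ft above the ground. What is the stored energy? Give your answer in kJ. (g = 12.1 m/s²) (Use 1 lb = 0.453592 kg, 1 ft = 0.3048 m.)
Convert to SI: m = 39.9977 kg, h = 11.0002 m
PE = mgh = (39.9977)(12.1)(11.0002) = 5323.81 J = 5.324 kJ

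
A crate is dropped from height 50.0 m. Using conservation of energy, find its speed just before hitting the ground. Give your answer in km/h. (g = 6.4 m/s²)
mgh = ½mv² ⇒ v = √(2gh) = √(2·6.4·50.0) = 25.2982 m/s = 91.07 km/h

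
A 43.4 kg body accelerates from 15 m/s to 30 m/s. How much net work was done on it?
W = ΔKE = ½m(v₂² − v₁²) = ½(43.4)(30² − 15²) = 14647.5 J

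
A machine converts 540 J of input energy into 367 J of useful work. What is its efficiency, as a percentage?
η = W_out/W_in = 367/540 = 67.96%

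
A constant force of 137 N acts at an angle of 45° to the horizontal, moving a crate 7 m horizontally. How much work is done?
W = F·d·cosθ = (137)(7)cos(45°) = 678.1 J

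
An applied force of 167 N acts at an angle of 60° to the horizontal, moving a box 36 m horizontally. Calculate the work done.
W = F·d·cosθ = (167)(36)cos(60°) = 3006 J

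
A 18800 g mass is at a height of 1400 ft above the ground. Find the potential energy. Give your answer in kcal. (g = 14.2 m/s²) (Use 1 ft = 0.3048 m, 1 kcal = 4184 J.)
Convert to SI: m = 18.8 kg, h = 426.72 m
PE = mgh = (18.8)(14.2)(426.72) = 113917 J = 27.23 kcal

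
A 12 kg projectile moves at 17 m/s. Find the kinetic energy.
KE = ½mv² = ½(12)(17)² = 1734.0 J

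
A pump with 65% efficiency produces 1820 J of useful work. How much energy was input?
W_in = W_out/η = 1820/0.65 = 2800 J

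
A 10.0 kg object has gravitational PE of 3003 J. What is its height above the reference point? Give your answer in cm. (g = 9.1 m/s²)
h = PE/(mg) = 3003.0/(10.0·9.1) = 33.0 m = 3300 cm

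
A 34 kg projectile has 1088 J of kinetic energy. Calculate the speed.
v = √(2·KE/m) = √(2·1088/34) = 8.0 m/s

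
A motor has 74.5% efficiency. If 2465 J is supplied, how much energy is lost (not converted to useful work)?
W_lost = W_in(1 − η) = 2465·(1 − 0.745) = 628.6 J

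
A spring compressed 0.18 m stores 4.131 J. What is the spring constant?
k = 2·PE/x² = 2·4.131/(0.18)² = 255.0 N/m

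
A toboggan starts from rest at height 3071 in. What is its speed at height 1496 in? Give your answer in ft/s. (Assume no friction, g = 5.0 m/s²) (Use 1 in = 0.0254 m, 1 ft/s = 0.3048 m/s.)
Convert to SI: h₁−h₂ = 40.005 m
mgh₁ = mgh₂ + ½mv² ⇒ v = √(2g(h₁−h₂)) = √(2·5.0·40.005) = 20.0012 m/s = 65.62 ft/s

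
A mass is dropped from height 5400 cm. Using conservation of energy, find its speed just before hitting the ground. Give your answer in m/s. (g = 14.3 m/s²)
Convert to SI: h = 54.0 m
mgh = ½mv² ⇒ v = √(2gh) = √(2·14.3·54.0) = 39.3 m/s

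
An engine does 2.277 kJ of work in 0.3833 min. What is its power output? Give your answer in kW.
Convert to SI: W = 2277.0 J, t = 22.998 s
P = W/t = 2277.0/22.998 = 99.0086 W = 0.09901 kW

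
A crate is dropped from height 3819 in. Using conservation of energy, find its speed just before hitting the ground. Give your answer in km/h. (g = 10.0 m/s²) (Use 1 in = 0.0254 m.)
Convert to SI: h = 97.0026 m
mgh = ½mv² ⇒ v = √(2gh) = √(2·10.0·97.0026) = 44.046 m/s = 158.6 km/h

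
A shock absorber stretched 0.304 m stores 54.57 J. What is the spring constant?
k = 2·PE/x² = 2·54.57/(0.304)² = 1181 N/m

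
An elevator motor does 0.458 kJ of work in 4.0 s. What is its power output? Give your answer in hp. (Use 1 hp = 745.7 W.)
Convert to SI: W = 458.0 J, t = 4.0 s
P = W/t = 458.0/4.0 = 114.5 W = 0.1535 hp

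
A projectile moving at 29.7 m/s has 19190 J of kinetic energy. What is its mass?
m = 2·KE/v² = 2·19190/(29.7)² = 43.51 kg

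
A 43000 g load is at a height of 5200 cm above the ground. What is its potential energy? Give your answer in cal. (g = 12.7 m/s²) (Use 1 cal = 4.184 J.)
Convert to SI: m = 43.0 kg, h = 52.0 m
PE = mgh = (43.0)(12.7)(52.0) = 28397.2 J = 6787 cal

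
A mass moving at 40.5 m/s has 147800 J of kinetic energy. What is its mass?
m = 2·KE/v² = 2·147800/(40.5)² = 180.2 kg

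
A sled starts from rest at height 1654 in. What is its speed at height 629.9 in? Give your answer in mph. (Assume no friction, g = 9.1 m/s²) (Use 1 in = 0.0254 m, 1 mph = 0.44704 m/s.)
Convert to SI: h₁−h₂ = 26.0121 m
mgh₁ = mgh₂ + ½mv² ⇒ v = √(2g(h₁−h₂)) = √(2·9.1·26.0121) = 21.7582 m/s = 48.67 mph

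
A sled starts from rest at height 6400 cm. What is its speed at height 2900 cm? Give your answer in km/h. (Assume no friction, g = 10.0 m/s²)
Convert to SI: h₁−h₂ = 35.0 m
mgh₁ = mgh₂ + ½mv² ⇒ v = √(2g(h₁−h₂)) = √(2·10.0·35.0) = 26.4575 m/s = 95.25 km/h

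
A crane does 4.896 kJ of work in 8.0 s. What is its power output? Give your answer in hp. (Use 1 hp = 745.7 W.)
Convert to SI: W = 4896.0 J, t = 8.0 s
P = W/t = 4896.0/8.0 = 612.0 W = 0.8207 hp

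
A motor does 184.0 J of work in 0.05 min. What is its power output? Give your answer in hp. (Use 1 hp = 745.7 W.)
Convert to SI: W = 184.0 J, t = 3.0 s
P = W/t = 184.0/3.0 = 61.3333 W = 0.08225 hp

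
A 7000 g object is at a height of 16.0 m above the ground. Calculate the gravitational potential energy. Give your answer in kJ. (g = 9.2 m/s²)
Convert to SI: m = 7.0 kg, h = 16.0 m
PE = mgh = (7.0)(9.2)(16.0) = 1030.4 J = 1.03 kJ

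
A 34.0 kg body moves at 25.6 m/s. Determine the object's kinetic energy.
KE = ½mv² = ½(34.0)(25.6)² = 11140 J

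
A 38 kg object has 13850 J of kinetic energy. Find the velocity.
v = √(2·KE/m) = √(2·13850/38) = 27.0 m/s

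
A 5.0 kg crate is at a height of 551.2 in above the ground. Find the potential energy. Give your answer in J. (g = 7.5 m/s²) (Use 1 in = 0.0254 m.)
Convert to SI: m = 5.0 kg, h = 14.0005 m
PE = mgh = (5.0)(7.5)(14.0005) = 525.0 J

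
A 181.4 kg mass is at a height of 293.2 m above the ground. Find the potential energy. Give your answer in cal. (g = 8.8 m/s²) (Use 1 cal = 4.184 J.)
PE = mgh = (181.4)(8.8)(293.2) = 468041 J = 111900 cal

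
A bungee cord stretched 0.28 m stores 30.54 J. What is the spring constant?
k = 2·PE/x² = 2·30.54/(0.28)² = 779.1 N/m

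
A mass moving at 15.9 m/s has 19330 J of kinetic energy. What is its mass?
m = 2·KE/v² = 2·19330/(15.9)² = 152.9 kg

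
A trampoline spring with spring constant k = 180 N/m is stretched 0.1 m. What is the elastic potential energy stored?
PE = ½kx² = ½(180)(0.1)² = 0.9 J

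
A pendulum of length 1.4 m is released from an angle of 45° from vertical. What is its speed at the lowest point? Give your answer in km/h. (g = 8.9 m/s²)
h = L(1 − cosθ) = 1.4(1 − cos45°) = 0.410051 m
v = √(2gh) = √(2·8.9·0.410051) = 2.70165 m/s = 9.726 km/h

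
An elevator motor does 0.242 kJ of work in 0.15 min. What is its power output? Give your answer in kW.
Convert to SI: W = 242.0 J, t = 9.0 s
P = W/t = 242.0/9.0 = 26.8889 W = 0.02689 kW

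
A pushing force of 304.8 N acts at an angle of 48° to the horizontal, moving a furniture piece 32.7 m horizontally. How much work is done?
W = F·d·cosθ = (304.8)(32.7)cos(48°) = 6669 J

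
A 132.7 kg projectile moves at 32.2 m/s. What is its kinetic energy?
KE = ½mv² = ½(132.7)(32.2)² = 68790 J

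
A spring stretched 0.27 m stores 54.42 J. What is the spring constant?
k = 2·PE/x² = 2·54.42/(0.27)² = 1493 N/m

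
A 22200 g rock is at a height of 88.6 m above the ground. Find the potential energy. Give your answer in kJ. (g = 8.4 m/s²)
Convert to SI: m = 22.2 kg, h = 88.6 m
PE = mgh = (22.2)(8.4)(88.6) = 16522.1 J = 16.52 kJ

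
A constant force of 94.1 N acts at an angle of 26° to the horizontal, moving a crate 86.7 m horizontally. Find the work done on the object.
W = F·d·cosθ = (94.1)(86.7)cos(26°) = 7333 J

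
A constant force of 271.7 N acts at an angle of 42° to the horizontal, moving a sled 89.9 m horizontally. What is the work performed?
W = F·d·cosθ = (271.7)(89.9)cos(42°) = 18150 J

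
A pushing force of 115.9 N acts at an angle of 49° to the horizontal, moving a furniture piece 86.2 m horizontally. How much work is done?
W = F·d·cosθ = (115.9)(86.2)cos(49°) = 6554 J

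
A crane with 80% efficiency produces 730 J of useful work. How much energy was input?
W_in = W_out/η = 730/0.8 = 912.5 J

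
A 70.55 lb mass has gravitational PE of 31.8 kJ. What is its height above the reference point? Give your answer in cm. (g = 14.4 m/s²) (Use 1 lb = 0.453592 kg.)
Convert to SI: m = 32.0009 kg, PE = 31800.0 J
h = PE/(mg) = 31800.0/(32.0009·14.4) = 69.0084 m = 6901 cm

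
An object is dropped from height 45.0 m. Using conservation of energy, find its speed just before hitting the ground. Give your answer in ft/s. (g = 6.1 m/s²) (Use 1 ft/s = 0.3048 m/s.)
mgh = ½mv² ⇒ v = √(2gh) = √(2·6.1·45.0) = 23.4307 m/s = 76.87 ft/s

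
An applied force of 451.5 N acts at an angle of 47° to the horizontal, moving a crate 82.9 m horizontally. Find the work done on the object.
W = F·d·cosθ = (451.5)(82.9)cos(47°) = 25530 J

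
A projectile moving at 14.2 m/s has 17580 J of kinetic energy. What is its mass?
m = 2·KE/v² = 2·17580/(14.2)² = 174.4 kg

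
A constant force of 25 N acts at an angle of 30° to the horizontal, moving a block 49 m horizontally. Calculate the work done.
W = F·d·cosθ = (25)(49)cos(30°) = 1061 J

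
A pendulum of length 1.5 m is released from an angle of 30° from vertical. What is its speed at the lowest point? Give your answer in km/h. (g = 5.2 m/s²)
h = L(1 − cosθ) = 1.5(1 − cos30°) = 0.200962 m
v = √(2gh) = √(2·5.2·0.200962) = 1.44568 m/s = 5.204 km/h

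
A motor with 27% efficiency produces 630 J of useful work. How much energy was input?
W_in = W_out/η = 630/0.27 = 2333 J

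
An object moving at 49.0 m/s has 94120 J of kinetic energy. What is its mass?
m = 2·KE/v² = 2·94120/(49.0)² = 78.4 kg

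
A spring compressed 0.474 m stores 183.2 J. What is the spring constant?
k = 2·PE/x² = 2·183.2/(0.474)² = 1631 N/m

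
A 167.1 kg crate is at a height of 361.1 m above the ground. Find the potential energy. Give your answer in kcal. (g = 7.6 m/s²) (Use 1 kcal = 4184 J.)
PE = mgh = (167.1)(7.6)(361.1) = 458583 J = 109.6 kcal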